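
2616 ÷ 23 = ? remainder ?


2616 = 23 * 113 + 17
Check: 2599 + 17 = 2616

q = 113, r = 17


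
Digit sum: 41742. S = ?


4 + 1 + 7 + 4 + 2 = 18


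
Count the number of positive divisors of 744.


744 = 2^3 × 3^1 × 31^1
d(744) = (3+1) × (1+1) × (1+1) = 16

16 divisors


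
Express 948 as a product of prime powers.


948 / 2 = 474
474 / 2 = 237
237 / 3 = 79
79 / 79 = 1
948 = 2^2 × 3 × 79


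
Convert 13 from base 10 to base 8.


13 (base 10) = 13 (decimal)
13 (decimal) = 15 (base 8)


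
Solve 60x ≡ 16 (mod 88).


GCD(60, 88) = 4 divides 16
Divide: 15x ≡ 4 (mod 22)
x ≡ 12 (mod 22)


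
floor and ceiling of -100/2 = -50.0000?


-100/2 = -50.0000
floor = -50
ceil = -50

floor = -50, ceil = -50


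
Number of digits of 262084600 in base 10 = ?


262084600 has 9 digits in base 10
floor(log10(262084600)) + 1 = floor(8.4184) + 1 = 9

9 digits (base 10)


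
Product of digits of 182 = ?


1 × 8 × 2 = 16


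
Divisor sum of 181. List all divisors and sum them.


Divisors of 181: 1, 181
Sum = 1 + 181 = 182

σ(181) = 182


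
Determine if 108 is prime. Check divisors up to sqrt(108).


108 / 2 = 54 (exact division)
108 is NOT prime.

No, 108 is not prime


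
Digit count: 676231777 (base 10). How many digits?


676231777 has 9 digits in base 10
floor(log10(676231777)) + 1 = floor(8.8301) + 1 = 9

9 digits (base 10)


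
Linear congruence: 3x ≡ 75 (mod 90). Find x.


GCD(3, 90) = 3 divides 75
Divide: 1x ≡ 25 (mod 30)
x ≡ 25 (mod 30)


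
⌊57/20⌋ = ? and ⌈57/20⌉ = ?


57/20 = 2.8500
floor = 2
ceil = 3

floor = 2, ceil = 3


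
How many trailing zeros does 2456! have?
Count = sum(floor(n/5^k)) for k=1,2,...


floor(2456/5) = 491
floor(2456/25) = 98
floor(2456/125) = 19
floor(2456/625) = 3
Total = 611

611 trailing zeros


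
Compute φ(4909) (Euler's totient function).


4909 = 4909
Prime factors: 4909
φ(4909) = 4909 × (1-1/4909)
= 4909 × 4908/4909 = 4908

φ(4909) = 4908


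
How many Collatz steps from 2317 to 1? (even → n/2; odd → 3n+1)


2317 → 6952 → 3476 → 1738 → 869 → 2608 → 1304 → 652 → 326 → 163 → 490 → 245 → 736 → 368 → 184 → 92 → 46 → 23 → 70 → 35 → 106 → 53 → 160 → 80 → 40 → 20 → 10 → 5 → 16 → 8 → 4 → 2 → 1
Total steps = 32

32 steps


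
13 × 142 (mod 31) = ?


13 × 142 = 1846
1846 mod 31 = 17


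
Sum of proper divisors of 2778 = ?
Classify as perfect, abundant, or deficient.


Proper divisors: 1, 2, 3, 6, 463, 926, 1389
Sum = 1 + 2 + 3 + 6 + 463 + 926 + 1389 = 2790
2790 > 2778 → abundant

s(2778) = 2790 (abundant)


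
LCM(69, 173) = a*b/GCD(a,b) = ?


GCD(69, 173) = 1
LCM = 69*173/1 = 11937/1 = 11937

LCM = 11937


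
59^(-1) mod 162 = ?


Use the extended Euclidean algorithm on (162, 59); each row r = 162*s + 59*t:
r=162, s=1, t=0
r=59, s=0, t=1
q=2: r=44, s=1, t=-2   [162*(1) + 59*(-2) = 44]
q=1: r=15, s=-1, t=3   [162*(-1) + 59*(3) = 15]
q=2: r=14, s=3, t=-8   [162*(3) + 59*(-8) = 14]
q=1: r=1, s=-4, t=11   [162*(-4) + 59*(11) = 1]
q=14: r=0, s=59, t=-162   [162*(59) + 59*(-162) = 0]
GCD = 1 with t = 11, so 59*(11) ≡ 1 (mod 162)
Inverse = 11 mod 162 = 11
Check: 59 * 11 = 649 ≡ 1 (mod 162)

59^(-1) ≡ 11 (mod 162)


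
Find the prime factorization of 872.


872 / 2 = 436
436 / 2 = 218
218 / 2 = 109
109 / 109 = 1
872 = 2^3 × 109


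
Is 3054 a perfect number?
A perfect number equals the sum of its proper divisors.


Proper divisors of 3054: 1, 2, 3, 6, 509, 1018, 1527
Sum = 1 + 2 + 3 + 6 + 509 + 1018 + 1527 = 3066

No, 3054 is not perfect (3066 ≠ 3054)


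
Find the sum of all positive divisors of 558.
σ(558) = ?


Divisors of 558: 1, 2, 3, 6, 9, 18, 31, 62, 93, 186, 279, 558
Sum = 1 + 2 + 3 + 6 + 9 + 18 + 31 + 62 + 93 + 186 + 279 + 558 = 1248

σ(558) = 1248


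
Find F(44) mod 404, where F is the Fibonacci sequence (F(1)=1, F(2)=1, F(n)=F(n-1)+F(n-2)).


F(k) mod 404 for k=1..44:
1, 1, 2, 3, 5, 8, 13, 21, 34, 55, 89, 144, 233, 377, 206, 179, 385, 160, 141, 301, 38, 339, 377, 312, 285, 193, 74, 267, 341, 204, 141, 345, 82, 23, 105, 128, 233, 361, 190, 147, 337, 80, 13, 93
F(44) mod 404 = 93


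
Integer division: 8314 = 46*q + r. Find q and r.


8314 = 46 * 180 + 34
Check: 8280 + 34 = 8314

q = 180, r = 34


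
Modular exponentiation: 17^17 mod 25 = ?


17^1 mod 25 = 17
17^2 mod 25 = 14
17^3 mod 25 = 13
17^4 mod 25 = 21
17^5 mod 25 = 7
17^6 mod 25 = 19
17^7 mod 25 = 23
17^8 mod 25 = 16
17^9 mod 25 = 22
17^10 mod 25 = 24
17^11 mod 25 = 8
17^12 mod 25 = 11
17^13 mod 25 = 12
17^14 mod 25 = 4
17^15 mod 25 = 18
17^16 mod 25 = 6
17^17 mod 25 = 2


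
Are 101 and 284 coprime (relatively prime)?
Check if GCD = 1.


Euclidean algorithm:
284 = 2 * 101 + 82
101 = 1 * 82 + 19
82 = 4 * 19 + 6
19 = 3 * 6 + 1
6 = 6 * 1 + 0
GCD(101, 284) = 1

Yes, coprime (GCD = 1)


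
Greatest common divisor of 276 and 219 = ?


276 = 1 * 219 + 57
219 = 3 * 57 + 48
57 = 1 * 48 + 9
48 = 5 * 9 + 3
9 = 3 * 3 + 0
GCD = 3


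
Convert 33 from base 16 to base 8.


33 (base 16) = 51 (decimal)
51 (decimal) = 63 (base 8)


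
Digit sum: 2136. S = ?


2 + 1 + 3 + 6 = 12


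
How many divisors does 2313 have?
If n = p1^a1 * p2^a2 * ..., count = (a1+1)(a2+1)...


2313 = 3^2 × 257^1
d(2313) = (2+1) × (1+1) = 6

6 divisors


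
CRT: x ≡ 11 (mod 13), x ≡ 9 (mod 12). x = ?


M = 13*12 = 156
M1 = M/13 = 12, M2 = M/12 = 13
M1^(-1) mod 13 = 12, M2^(-1) mod 12 = 1
x = 11*12*12 + 9*13*1 = 1701
1701 mod 156 = 141
Check: 141 mod 13 = 11 ✓, 141 mod 12 = 9 ✓

x ≡ 141 (mod 156)


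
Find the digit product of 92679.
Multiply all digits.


9 × 2 × 6 × 7 × 9 = 6804


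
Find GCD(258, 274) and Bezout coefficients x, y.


Tabular extended Euclidean (each row: r = 258*s + 274*t):
r=258, s=1, t=0
r=274, s=0, t=1
q=0: r=258, s=1, t=0   [258*(1) + 274*(0) = 258]
q=1: r=16, s=-1, t=1   [258*(-1) + 274*(1) = 16]
q=16: r=2, s=17, t=-16   [258*(17) + 274*(-16) = 2]
q=8: r=0, s=-137, t=129   [258*(-137) + 274*(129) = 0]
GCD = 2; from the row with r=2: x=17, y=-16
Check: 258*(17) + 274*(-16) = 4386 - 4384 = 2

GCD = 2, x = 17, y = -16


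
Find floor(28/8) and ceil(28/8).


28/8 = 3.5000
floor = 3
ceil = 4

floor = 3, ceil = 4


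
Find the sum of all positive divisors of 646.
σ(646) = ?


Divisors of 646: 1, 2, 17, 19, 34, 38, 323, 646
Sum = 1 + 2 + 17 + 19 + 34 + 38 + 323 + 646 = 1080

σ(646) = 1080


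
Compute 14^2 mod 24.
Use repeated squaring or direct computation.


14^1 mod 24 = 14
14^2 mod 24 = 4


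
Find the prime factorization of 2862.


2862 / 2 = 1431
1431 / 3 = 477
477 / 3 = 159
159 / 3 = 53
53 / 53 = 1
2862 = 2 × 3^3 × 53


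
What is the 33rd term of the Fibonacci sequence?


Sequence: 1, 1, 2, 3, 5, 8, 13, 21, 34, 55, 89, 144, 233, 377, 610, 987, 1597, 2584, 4181, 6765, 10946, 17711, 28657, 46368, 75025, 121393, 196418, 317811, 514229, 832040, 1346269, 2178309, 3524578
F(33) = 3524578


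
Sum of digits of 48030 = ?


4 + 8 + 0 + 3 + 0 = 15


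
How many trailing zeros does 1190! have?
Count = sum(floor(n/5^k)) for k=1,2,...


floor(1190/5) = 238
floor(1190/25) = 47
floor(1190/125) = 9
floor(1190/625) = 1
Total = 295

295 trailing zeros


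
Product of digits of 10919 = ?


1 × 0 × 9 × 1 × 9 = 0


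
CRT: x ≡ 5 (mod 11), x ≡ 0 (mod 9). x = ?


M = 11*9 = 99
M1 = M/11 = 9, M2 = M/9 = 11
M1^(-1) mod 11 = 5, M2^(-1) mod 9 = 5
x = 5*9*5 + 0*11*5 = 225
225 mod 99 = 27
Check: 27 mod 11 = 5 ✓, 27 mod 9 = 0 ✓

x ≡ 27 (mod 99)


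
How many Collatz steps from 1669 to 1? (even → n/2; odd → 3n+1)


1669 → 5008 → 2504 → 1252 → 626 → 313 → 940 → 470 → 235 → 706 → 353 → 1060 → 530 → 265 → 796 → 398 → 199 → 598 → 299 → 898 → 449 → 1348 → 674 → 337 → 1012 → 506 → 253 → 760 → 380 → 190 → 95 → 286 → 143 → 430 → 215 → 646 → 323 → 970 → 485 → 1456 → 728 → 364 → 182 → 91 → 274 → 137 → 412 → 206 → 103 → 310 → 155 → 466 → 233 → 700 → 350 → 175 → 526 → 263 → 790 → 395 → 1186 → 593 → 1780 → 890 → 445 → 1336 → 668 → 334 → 167 → 502 → 251 → 754 → 377 → 1132 → 566 → 283 → 850 → 425 → 1276 → 638 → 319 → 958 → 479 → 1438 → 719 → 2158 → 1079 → 3238 → 1619 → 4858 → 2429 → 7288 → 3644 → 1822 → 911 → 2734 → 1367 → 4102 → 2051 → 6154 → 3077 → 9232 → 4616 → 2308 → 1154 → 577 → 1732 → 866 → 433 → 1300 → 650 → 325 → 976 → 488 → 244 → 122 → 61 → 184 → 92 → 46 → 23 → 70 → 35 → 106 → 53 → 160 → 80 → 40 → 20 → 10 → 5 → 16 → 8 → 4 → 2 → 1
Total steps = 135

135 steps


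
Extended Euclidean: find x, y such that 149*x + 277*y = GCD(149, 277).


Tabular extended Euclidean (each row: r = 149*s + 277*t):
r=149, s=1, t=0
r=277, s=0, t=1
q=0: r=149, s=1, t=0   [149*(1) + 277*(0) = 149]
q=1: r=128, s=-1, t=1   [149*(-1) + 277*(1) = 128]
q=1: r=21, s=2, t=-1   [149*(2) + 277*(-1) = 21]
q=6: r=2, s=-13, t=7   [149*(-13) + 277*(7) = 2]
q=10: r=1, s=132, t=-71   [149*(132) + 277*(-71) = 1]
q=2: r=0, s=-277, t=149   [149*(-277) + 277*(149) = 0]
GCD = 1; from the row with r=1: x=132, y=-71
Check: 149*(132) + 277*(-71) = 19668 - 19667 = 1

GCD = 1, x = 132, y = -71


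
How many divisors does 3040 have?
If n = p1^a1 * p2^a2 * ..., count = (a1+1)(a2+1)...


3040 = 2^5 × 5^1 × 19^1
d(3040) = (5+1) × (1+1) × (1+1) = 24

24 divisors


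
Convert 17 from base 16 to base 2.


17 (base 16) = 23 (decimal)
23 (decimal) = 10111 (base 2)


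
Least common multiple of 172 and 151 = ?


GCD(172, 151) = 1
LCM = 172*151/1 = 25972/1 = 25972

LCM = 25972


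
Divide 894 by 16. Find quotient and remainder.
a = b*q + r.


894 = 16 * 55 + 14
Check: 880 + 14 = 894

q = 55, r = 14


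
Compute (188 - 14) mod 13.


188 - 14 = 174
174 mod 13 = 5


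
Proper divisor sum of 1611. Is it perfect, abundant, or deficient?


Proper divisors: 1, 3, 9, 179, 537
Sum = 1 + 3 + 9 + 179 + 537 = 729
729 < 1611 → deficient

s(1611) = 729 (deficient)


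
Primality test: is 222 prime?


222 / 2 = 111 (exact division)
222 is NOT prime.

No, 222 is not prime


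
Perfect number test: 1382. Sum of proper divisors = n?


Proper divisors of 1382: 1, 2, 691
Sum = 1 + 2 + 691 = 694

No, 1382 is not perfect (694 ≠ 1382)


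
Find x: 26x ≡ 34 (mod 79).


GCD(26, 79) = 1, unique solution
a^(-1) mod 79 = 76
x = 76 * 34 mod 79 = 56

x ≡ 56 (mod 79)


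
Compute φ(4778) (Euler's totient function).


4778 = 2 × 2389
Prime factors: 2, 2389
φ(4778) = 4778 × (1-1/2) × (1-1/2389)
= 4778 × 1/2 × 2388/2389 = 2388

φ(4778) = 2388


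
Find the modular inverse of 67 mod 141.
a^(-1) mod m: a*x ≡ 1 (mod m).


Use the extended Euclidean algorithm on (141, 67); each row r = 141*s + 67*t:
r=141, s=1, t=0
r=67, s=0, t=1
q=2: r=7, s=1, t=-2   [141*(1) + 67*(-2) = 7]
q=9: r=4, s=-9, t=19   [141*(-9) + 67*(19) = 4]
q=1: r=3, s=10, t=-21   [141*(10) + 67*(-21) = 3]
q=1: r=1, s=-19, t=40   [141*(-19) + 67*(40) = 1]
q=3: r=0, s=67, t=-141   [141*(67) + 67*(-141) = 0]
GCD = 1 with t = 40, so 67*(40) ≡ 1 (mod 141)
Inverse = 40 mod 141 = 40
Check: 67 * 40 = 2680 ≡ 1 (mod 141)

67^(-1) ≡ 40 (mod 141)


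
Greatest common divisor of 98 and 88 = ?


98 = 1 * 88 + 10
88 = 8 * 10 + 8
10 = 1 * 8 + 2
8 = 4 * 2 + 0
GCD = 2


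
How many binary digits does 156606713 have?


156606713 in base 2 = 1001010101011010000011111001
Number of digits = 28

28 digits (base 2)


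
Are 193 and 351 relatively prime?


Euclidean algorithm:
351 = 1 * 193 + 158
193 = 1 * 158 + 35
158 = 4 * 35 + 18
35 = 1 * 18 + 17
18 = 1 * 17 + 1
17 = 17 * 1 + 0
GCD(193, 351) = 1

Yes, coprime (GCD = 1)


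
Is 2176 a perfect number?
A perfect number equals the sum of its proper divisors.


Proper divisors of 2176: 1, 2, 4, 8, 16, 17, 32, 34, 64, 68, 128, 136, 272, 544, 1088
Sum = 1 + 2 + 4 + 8 + 16 + 17 + 32 + 34 + 64 + 68 + 128 + 136 + 272 + 544 + 1088 = 2414

No, 2176 is not perfect (2414 ≠ 2176)


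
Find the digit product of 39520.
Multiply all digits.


3 × 9 × 5 × 2 × 0 = 0


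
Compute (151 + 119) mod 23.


151 + 119 = 270
270 mod 23 = 17


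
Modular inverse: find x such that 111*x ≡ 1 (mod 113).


Use the extended Euclidean algorithm on (113, 111); each row r = 113*s + 111*t:
r=113, s=1, t=0
r=111, s=0, t=1
q=1: r=2, s=1, t=-1   [113*(1) + 111*(-1) = 2]
q=55: r=1, s=-55, t=56   [113*(-55) + 111*(56) = 1]
q=2: r=0, s=111, t=-113   [113*(111) + 111*(-113) = 0]
GCD = 1 with t = 56, so 111*(56) ≡ 1 (mod 113)
Inverse = 56 mod 113 = 56
Check: 111 * 56 = 6216 ≡ 1 (mod 113)

111^(-1) ≡ 56 (mod 113)


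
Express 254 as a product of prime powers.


254 / 2 = 127
127 / 127 = 1
254 = 2 × 127


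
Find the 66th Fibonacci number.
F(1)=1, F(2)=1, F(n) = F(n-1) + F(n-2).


Sequence: 1, 1, 2, 3, 5, 8, 13, 21, 34, 55, 89, 144, 233, 377, 610, 987, 1597, 2584, 4181, 6765, 10946, 17711, 28657, 46368, 75025, 121393, 196418, 317811, 514229, 832040, 1346269, 2178309, 3524578, 5702887, 9227465, 14930352, 24157817, 39088169, 63245986, 102334155, 165580141, 267914296, 433494437, 701408733, 1134903170, 1836311903, 2971215073, 4807526976, 7778742049, 12586269025, 20365011074, 32951280099, 53316291173, 86267571272, 139583862445, 225851433717, 365435296162, 591286729879, 956722026041, 1548008755920, 2504730781961, 4052739537881, 6557470319842, 10610209857723, 17167680177565, 27777890035288
F(66) = 27777890035288


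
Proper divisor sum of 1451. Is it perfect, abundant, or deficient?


Proper divisors: 1
Sum = 1 = 1
1 < 1451 → deficient

s(1451) = 1 (deficient)


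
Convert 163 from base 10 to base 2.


163 (base 10) = 163 (decimal)
163 (decimal) = 10100011 (base 2)


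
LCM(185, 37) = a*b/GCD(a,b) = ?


GCD(185, 37) = 37
LCM = 185*37/37 = 6845/37 = 185

LCM = 185


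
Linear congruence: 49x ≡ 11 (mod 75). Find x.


GCD(49, 75) = 1, unique solution
a^(-1) mod 75 = 49
x = 49 * 11 mod 75 = 14

x ≡ 14 (mod 75)


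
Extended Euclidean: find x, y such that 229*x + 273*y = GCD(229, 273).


Tabular extended Euclidean (each row: r = 229*s + 273*t):
r=229, s=1, t=0
r=273, s=0, t=1
q=0: r=229, s=1, t=0   [229*(1) + 273*(0) = 229]
q=1: r=44, s=-1, t=1   [229*(-1) + 273*(1) = 44]
q=5: r=9, s=6, t=-5   [229*(6) + 273*(-5) = 9]
q=4: r=8, s=-25, t=21   [229*(-25) + 273*(21) = 8]
q=1: r=1, s=31, t=-26   [229*(31) + 273*(-26) = 1]
q=8: r=0, s=-273, t=229   [229*(-273) + 273*(229) = 0]
GCD = 1; from the row with r=1: x=31, y=-26
Check: 229*(31) + 273*(-26) = 7099 - 7098 = 1

GCD = 1, x = 31, y = -26


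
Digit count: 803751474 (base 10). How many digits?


803751474 has 9 digits in base 10
floor(log10(803751474)) + 1 = floor(8.9051) + 1 = 9

9 digits (base 10)


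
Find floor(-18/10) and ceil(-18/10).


-18/10 = -1.8000
floor = -2
ceil = -1

floor = -2, ceil = -1


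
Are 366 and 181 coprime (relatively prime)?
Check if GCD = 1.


Euclidean algorithm:
366 = 2 * 181 + 4
181 = 45 * 4 + 1
4 = 4 * 1 + 0
GCD(366, 181) = 1

Yes, coprime (GCD = 1)


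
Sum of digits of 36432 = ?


3 + 6 + 4 + 3 + 2 = 18


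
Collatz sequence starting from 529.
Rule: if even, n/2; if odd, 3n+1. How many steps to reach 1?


529 → 1588 → 794 → 397 → 1192 → 596 → 298 → 149 → 448 → 224 → 112 → 56 → 28 → 14 → 7 → 22 → 11 → 34 → 17 → 52 → 26 → 13 → 40 → 20 → 10 → 5 → 16 → 8 → 4 → 2 → 1
Total steps = 30

30 steps


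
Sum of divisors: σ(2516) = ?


Divisors of 2516: 1, 2, 4, 17, 34, 37, 68, 74, 148, 629, 1258, 2516
Sum = 1 + 2 + 4 + 17 + 34 + 37 + 68 + 74 + 148 + 629 + 1258 + 2516 = 4788

σ(2516) = 4788


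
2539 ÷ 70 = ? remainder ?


2539 = 70 * 36 + 19
Check: 2520 + 19 = 2539

q = 36, r = 19


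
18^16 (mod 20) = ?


18^1 mod 20 = 18
18^2 mod 20 = 4
18^3 mod 20 = 12
18^4 mod 20 = 16
18^5 mod 20 = 8
18^6 mod 20 = 4
18^7 mod 20 = 12
18^8 mod 20 = 16
18^9 mod 20 = 8
18^10 mod 20 = 4
18^11 mod 20 = 12
18^12 mod 20 = 16
18^13 mod 20 = 8
18^14 mod 20 = 4
18^15 mod 20 = 12
18^16 mod 20 = 16


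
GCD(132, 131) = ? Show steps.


132 = 1 * 131 + 1
131 = 131 * 1 + 0
GCD = 1


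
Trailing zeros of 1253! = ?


floor(1253/5) = 250
floor(1253/25) = 50
floor(1253/125) = 10
floor(1253/625) = 2
Total = 312

312 trailing zeros


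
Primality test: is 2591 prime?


Check divisors up to sqrt(2591) = 50.9019
No divisors found.
2591 is prime.

Yes, 2591 is prime


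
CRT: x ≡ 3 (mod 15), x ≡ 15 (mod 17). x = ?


M = 15*17 = 255
M1 = M/15 = 17, M2 = M/17 = 15
M1^(-1) mod 15 = 8, M2^(-1) mod 17 = 8
x = 3*17*8 + 15*15*8 = 2208
2208 mod 255 = 168
Check: 168 mod 15 = 3 ✓, 168 mod 17 = 15 ✓

x ≡ 168 (mod 255)


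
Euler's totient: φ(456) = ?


456 = 2^3 × 3 × 19
Prime factors: 2, 3, 19
φ(456) = 456 × (1-1/2) × (1-1/3) × (1-1/19)
= 456 × 1/2 × 2/3 × 18/19 = 144

φ(456) = 144


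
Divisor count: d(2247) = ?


2247 = 3^1 × 7^1 × 107^1
d(2247) = (1+1) × (1+1) × (1+1) = 8

8 divisors


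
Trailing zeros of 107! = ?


floor(107/5) = 21
floor(107/25) = 4
Total = 25

25 trailing zeros


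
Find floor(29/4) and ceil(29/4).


29/4 = 7.2500
floor = 7
ceil = 8

floor = 7, ceil = 8


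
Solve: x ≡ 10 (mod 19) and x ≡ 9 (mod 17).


M = 19*17 = 323
M1 = M/19 = 17, M2 = M/17 = 19
M1^(-1) mod 19 = 9, M2^(-1) mod 17 = 9
x = 10*17*9 + 9*19*9 = 3069
3069 mod 323 = 162
Check: 162 mod 19 = 10 ✓, 162 mod 17 = 9 ✓

x ≡ 162 (mod 323)


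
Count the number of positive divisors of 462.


462 = 2^1 × 3^1 × 7^1 × 11^1
d(462) = (1+1) × (1+1) × (1+1) × (1+1) = 16

16 divisors


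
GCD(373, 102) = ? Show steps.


373 = 3 * 102 + 67
102 = 1 * 67 + 35
67 = 1 * 35 + 32
35 = 1 * 32 + 3
32 = 10 * 3 + 2
3 = 1 * 2 + 1
2 = 2 * 1 + 0
GCD = 1


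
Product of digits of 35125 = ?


3 × 5 × 1 × 2 × 5 = 150


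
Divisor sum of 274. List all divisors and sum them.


Divisors of 274: 1, 2, 137, 274
Sum = 1 + 2 + 137 + 274 = 414

σ(274) = 414


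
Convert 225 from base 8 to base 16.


225 (base 8) = 149 (decimal)
149 (decimal) = 95 (base 16)


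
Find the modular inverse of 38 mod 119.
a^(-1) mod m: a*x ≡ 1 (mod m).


Use the extended Euclidean algorithm on (119, 38); each row r = 119*s + 38*t:
r=119, s=1, t=0
r=38, s=0, t=1
q=3: r=5, s=1, t=-3   [119*(1) + 38*(-3) = 5]
q=7: r=3, s=-7, t=22   [119*(-7) + 38*(22) = 3]
q=1: r=2, s=8, t=-25   [119*(8) + 38*(-25) = 2]
q=1: r=1, s=-15, t=47   [119*(-15) + 38*(47) = 1]
q=2: r=0, s=38, t=-119   [119*(38) + 38*(-119) = 0]
GCD = 1 with t = 47, so 38*(47) ≡ 1 (mod 119)
Inverse = 47 mod 119 = 47
Check: 38 * 47 = 1786 ≡ 1 (mod 119)

38^(-1) ≡ 47 (mod 119)


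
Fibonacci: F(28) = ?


Sequence: 1, 1, 2, 3, 5, 8, 13, 21, 34, 55, 89, 144, 233, 377, 610, 987, 1597, 2584, 4181, 6765, 10946, 17711, 28657, 46368, 75025, 121393, 196418, 317811
F(28) = 317811


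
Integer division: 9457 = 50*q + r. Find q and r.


9457 = 50 * 189 + 7
Check: 9450 + 7 = 9457

q = 189, r = 7


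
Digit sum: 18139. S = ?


1 + 8 + 1 + 3 + 9 = 22


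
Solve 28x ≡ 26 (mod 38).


GCD(28, 38) = 2 divides 26
Divide: 14x ≡ 13 (mod 19)
x ≡ 5 (mod 19)


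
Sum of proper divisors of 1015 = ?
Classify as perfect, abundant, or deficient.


Proper divisors: 1, 5, 7, 29, 35, 145, 203
Sum = 1 + 5 + 7 + 29 + 35 + 145 + 203 = 425
425 < 1015 → deficient

s(1015) = 425 (deficient)


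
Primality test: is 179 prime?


Check divisors up to sqrt(179) = 13.3791
No divisors found.
179 is prime.

Yes, 179 is prime


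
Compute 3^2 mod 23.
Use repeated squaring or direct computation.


3^1 mod 23 = 3
3^2 mod 23 = 9


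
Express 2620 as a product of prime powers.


2620 / 2 = 1310
1310 / 2 = 655
655 / 5 = 131
131 / 131 = 1
2620 = 2^2 × 5 × 131


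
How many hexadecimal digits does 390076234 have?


390076234 in base 16 = 1740174A
Number of digits = 8

8 digits (base 16)


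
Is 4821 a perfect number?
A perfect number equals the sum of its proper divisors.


Proper divisors of 4821: 1, 3, 1607
Sum = 1 + 3 + 1607 = 1611

No, 4821 is not perfect (1611 ≠ 4821)


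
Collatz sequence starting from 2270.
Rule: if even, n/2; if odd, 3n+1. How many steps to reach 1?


2270 → 1135 → 3406 → 1703 → 5110 → 2555 → 7666 → 3833 → 11500 → 5750 → 2875 → 8626 → 4313 → 12940 → 6470 → 3235 → 9706 → 4853 → 14560 → 7280 → 3640 → 1820 → 910 → 455 → 1366 → 683 → 2050 → 1025 → 3076 → 1538 → 769 → 2308 → 1154 → 577 → 1732 → 866 → 433 → 1300 → 650 → 325 → 976 → 488 → 244 → 122 → 61 → 184 → 92 → 46 → 23 → 70 → 35 → 106 → 53 → 160 → 80 → 40 → 20 → 10 → 5 → 16 → 8 → 4 → 2 → 1
Total steps = 63

63 steps


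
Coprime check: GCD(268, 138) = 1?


Euclidean algorithm:
268 = 1 * 138 + 130
138 = 1 * 130 + 8
130 = 16 * 8 + 2
8 = 4 * 2 + 0
GCD(268, 138) = 2

No, not coprime (GCD = 2)


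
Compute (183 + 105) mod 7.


183 + 105 = 288
288 mod 7 = 1


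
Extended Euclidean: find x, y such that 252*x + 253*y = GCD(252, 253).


Tabular extended Euclidean (each row: r = 252*s + 253*t):
r=252, s=1, t=0
r=253, s=0, t=1
q=0: r=252, s=1, t=0   [252*(1) + 253*(0) = 252]
q=1: r=1, s=-1, t=1   [252*(-1) + 253*(1) = 1]
q=252: r=0, s=253, t=-252   [252*(253) + 253*(-252) = 0]
GCD = 1; from the row with r=1: x=-1, y=1
Check: 252*(-1) + 253*(1) = -252 + 253 = 1

GCD = 1, x = -1, y = 1


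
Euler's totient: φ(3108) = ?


3108 = 2^2 × 3 × 7 × 37
Prime factors: 2, 3, 7, 37
φ(3108) = 3108 × (1-1/2) × (1-1/3) × (1-1/7) × (1-1/37)
= 3108 × 1/2 × 2/3 × 6/7 × 36/37 = 864

φ(3108) = 864


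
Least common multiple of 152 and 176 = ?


GCD(152, 176) = 8
LCM = 152*176/8 = 26752/8 = 3344

LCM = 3344


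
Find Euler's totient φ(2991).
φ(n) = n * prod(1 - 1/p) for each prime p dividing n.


2991 = 3 × 997
Prime factors: 3, 997
φ(2991) = 2991 × (1-1/3) × (1-1/997)
= 2991 × 2/3 × 996/997 = 1992

φ(2991) = 1992


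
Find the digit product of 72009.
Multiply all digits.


7 × 2 × 0 × 0 × 9 = 0


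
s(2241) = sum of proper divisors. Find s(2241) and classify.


Proper divisors: 1, 3, 9, 27, 83, 249, 747
Sum = 1 + 3 + 9 + 27 + 83 + 249 + 747 = 1119
1119 < 2241 → deficient

s(2241) = 1119 (deficient)


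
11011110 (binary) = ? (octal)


11011110 (base 2) = 222 (decimal)
222 (decimal) = 336 (base 8)


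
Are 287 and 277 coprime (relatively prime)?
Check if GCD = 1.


Euclidean algorithm:
287 = 1 * 277 + 10
277 = 27 * 10 + 7
10 = 1 * 7 + 3
7 = 2 * 3 + 1
3 = 3 * 1 + 0
GCD(287, 277) = 1

Yes, coprime (GCD = 1)


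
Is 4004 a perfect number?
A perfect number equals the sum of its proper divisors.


Proper divisors of 4004: 1, 2, 4, 7, 11, 13, 14, 22, 26, 28, 44, 52, 77, 91, 143, 154, 182, 286, 308, 364, 572, 1001, 2002
Sum = 1 + 2 + 4 + 7 + 11 + 13 + 14 + 22 + 26 + 28 + 44 + 52 + 77 + 91 + 143 + 154 + 182 + 286 + 308 + 364 + 572 + 1001 + 2002 = 5404

No, 4004 is not perfect (5404 ≠ 4004)


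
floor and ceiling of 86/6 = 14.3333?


86/6 = 14.3333
floor = 14
ceil = 15

floor = 14, ceil = 15


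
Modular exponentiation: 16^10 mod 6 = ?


16^1 mod 6 = 4
16^2 mod 6 = 4
16^3 mod 6 = 4
16^4 mod 6 = 4
16^5 mod 6 = 4
16^6 mod 6 = 4
16^7 mod 6 = 4
16^8 mod 6 = 4
16^9 mod 6 = 4
16^10 mod 6 = 4


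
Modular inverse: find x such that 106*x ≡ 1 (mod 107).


Use the extended Euclidean algorithm on (107, 106); each row r = 107*s + 106*t:
r=107, s=1, t=0
r=106, s=0, t=1
q=1: r=1, s=1, t=-1   [107*(1) + 106*(-1) = 1]
q=106: r=0, s=-106, t=107   [107*(-106) + 106*(107) = 0]
GCD = 1 with t = -1, so 106*(-1) ≡ 1 (mod 107)
Inverse = -1 mod 107 = 106
Check: 106 * 106 = 11236 ≡ 1 (mod 107)

106^(-1) ≡ 106 (mod 107)


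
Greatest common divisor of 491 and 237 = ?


491 = 2 * 237 + 17
237 = 13 * 17 + 16
17 = 1 * 16 + 1
16 = 16 * 1 + 0
GCD = 1


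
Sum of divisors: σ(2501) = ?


Divisors of 2501: 1, 41, 61, 2501
Sum = 1 + 41 + 61 + 2501 = 2604

σ(2501) = 2604


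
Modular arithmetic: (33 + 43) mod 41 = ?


33 + 43 = 76
76 mod 41 = 35


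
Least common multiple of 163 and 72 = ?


GCD(163, 72) = 1
LCM = 163*72/1 = 11736/1 = 11736

LCM = 11736


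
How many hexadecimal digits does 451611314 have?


451611314 in base 16 = 1AEB0AB2
Number of digits = 8

8 digits (base 16)


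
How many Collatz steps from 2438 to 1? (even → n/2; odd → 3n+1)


2438 → 1219 → 3658 → 1829 → 5488 → 2744 → 1372 → 686 → 343 → 1030 → 515 → 1546 → 773 → 2320 → 1160 → 580 → 290 → 145 → 436 → 218 → 109 → 328 → 164 → 82 → 41 → 124 → 62 → 31 → 94 → 47 → 142 → 71 → 214 → 107 → 322 → 161 → 484 → 242 → 121 → 364 → 182 → 91 → 274 → 137 → 412 → 206 → 103 → 310 → 155 → 466 → 233 → 700 → 350 → 175 → 526 → 263 → 790 → 395 → 1186 → 593 → 1780 → 890 → 445 → 1336 → 668 → 334 → 167 → 502 → 251 → 754 → 377 → 1132 → 566 → 283 → 850 → 425 → 1276 → 638 → 319 → 958 → 479 → 1438 → 719 → 2158 → 1079 → 3238 → 1619 → 4858 → 2429 → 7288 → 3644 → 1822 → 911 → 2734 → 1367 → 4102 → 2051 → 6154 → 3077 → 9232 → 4616 → 2308 → 1154 → 577 → 1732 → 866 → 433 → 1300 → 650 → 325 → 976 → 488 → 244 → 122 → 61 → 184 → 92 → 46 → 23 → 70 → 35 → 106 → 53 → 160 → 80 → 40 → 20 → 10 → 5 → 16 → 8 → 4 → 2 → 1
Total steps = 133

133 steps


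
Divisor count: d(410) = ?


410 = 2^1 × 5^1 × 41^1
d(410) = (1+1) × (1+1) × (1+1) = 8

8 divisors


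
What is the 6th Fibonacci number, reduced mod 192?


F(k) mod 192 for k=1..6:
1, 1, 2, 3, 5, 8
F(6) mod 192 = 8


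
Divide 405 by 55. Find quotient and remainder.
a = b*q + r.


405 = 55 * 7 + 20
Check: 385 + 20 = 405

q = 7, r = 20


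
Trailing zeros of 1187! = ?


floor(1187/5) = 237
floor(1187/25) = 47
floor(1187/125) = 9
floor(1187/625) = 1
Total = 294

294 trailing zeros


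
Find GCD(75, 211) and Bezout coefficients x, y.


Tabular extended Euclidean (each row: r = 75*s + 211*t):
r=75, s=1, t=0
r=211, s=0, t=1
q=0: r=75, s=1, t=0   [75*(1) + 211*(0) = 75]
q=2: r=61, s=-2, t=1   [75*(-2) + 211*(1) = 61]
q=1: r=14, s=3, t=-1   [75*(3) + 211*(-1) = 14]
q=4: r=5, s=-14, t=5   [75*(-14) + 211*(5) = 5]
q=2: r=4, s=31, t=-11   [75*(31) + 211*(-11) = 4]
q=1: r=1, s=-45, t=16   [75*(-45) + 211*(16) = 1]
q=4: r=0, s=211, t=-75   [75*(211) + 211*(-75) = 0]
GCD = 1; from the row with r=1: x=-45, y=16
Check: 75*(-45) + 211*(16) = -3375 + 3376 = 1

GCD = 1, x = -45, y = 16


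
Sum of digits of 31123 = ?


3 + 1 + 1 + 2 + 3 = 10


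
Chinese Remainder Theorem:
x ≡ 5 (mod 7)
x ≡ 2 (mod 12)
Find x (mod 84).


M = 7*12 = 84
M1 = M/7 = 12, M2 = M/12 = 7
M1^(-1) mod 7 = 3, M2^(-1) mod 12 = 7
x = 5*12*3 + 2*7*7 = 278
278 mod 84 = 26
Check: 26 mod 7 = 5 ✓, 26 mod 12 = 2 ✓

x ≡ 26 (mod 84)


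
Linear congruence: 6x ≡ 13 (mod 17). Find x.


GCD(6, 17) = 1, unique solution
a^(-1) mod 17 = 3
x = 3 * 13 mod 17 = 5

x ≡ 5 (mod 17)


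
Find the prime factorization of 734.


734 / 2 = 367
367 / 367 = 1
734 = 2 × 367


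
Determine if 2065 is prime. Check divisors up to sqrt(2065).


2065 / 5 = 413 (exact division)
2065 is NOT prime.

No, 2065 is not prime


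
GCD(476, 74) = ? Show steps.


476 = 6 * 74 + 32
74 = 2 * 32 + 10
32 = 3 * 10 + 2
10 = 5 * 2 + 0
GCD = 2


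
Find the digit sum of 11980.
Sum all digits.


1 + 1 + 9 + 8 + 0 = 19


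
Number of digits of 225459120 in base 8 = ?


225459120 in base 8 = 1534035660
Number of digits = 10

10 digits (base 8)


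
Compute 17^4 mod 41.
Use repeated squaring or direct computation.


17^1 mod 41 = 17
17^2 mod 41 = 2
17^3 mod 41 = 34
17^4 mod 41 = 4


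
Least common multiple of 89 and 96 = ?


GCD(89, 96) = 1
LCM = 89*96/1 = 8544/1 = 8544

LCM = 8544


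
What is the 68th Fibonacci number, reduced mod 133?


F(k) mod 133 for k=1..68:
1, 1, 2, 3, 5, 8, 13, 21, 34, 55, 89, 11, 100, 111, 78, 56, 1, 57, 58, 115, 40, 22, 62, 84, 13, 97, 110, 74, 51, 125, 43, 35, 78, 113, 58, 38, 96, 1, 97, 98, 62, 27, 89, 116, 72, 55, 127, 49, 43, 92, 2, 94, 96, 57, 20, 77, 97, 41, 5, 46, 51, 97, 15, 112, 127, 106, 100, 73
F(68) mod 133 = 73


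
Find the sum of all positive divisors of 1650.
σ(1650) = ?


Divisors of 1650: 1, 2, 3, 5, 6, 10, 11, 15, 22, 25, 30, 33, 50, 55, 66, 75, 110, 150, 165, 275, 330, 550, 825, 1650
Sum = 1 + 2 + 3 + 5 + 6 + 10 + 11 + 15 + 22 + 25 + 30 + 33 + 50 + 55 + 66 + 75 + 110 + 150 + 165 + 275 + 330 + 550 + 825 + 1650 = 4464

σ(1650) = 4464


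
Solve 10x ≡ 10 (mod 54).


GCD(10, 54) = 2 divides 10
Divide: 5x ≡ 5 (mod 27)
x ≡ 1 (mod 27)


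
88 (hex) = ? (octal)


88 (base 16) = 136 (decimal)
136 (decimal) = 210 (base 8)


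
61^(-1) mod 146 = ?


Use the extended Euclidean algorithm on (146, 61); each row r = 146*s + 61*t:
r=146, s=1, t=0
r=61, s=0, t=1
q=2: r=24, s=1, t=-2   [146*(1) + 61*(-2) = 24]
q=2: r=13, s=-2, t=5   [146*(-2) + 61*(5) = 13]
q=1: r=11, s=3, t=-7   [146*(3) + 61*(-7) = 11]
q=1: r=2, s=-5, t=12   [146*(-5) + 61*(12) = 2]
q=5: r=1, s=28, t=-67   [146*(28) + 61*(-67) = 1]
q=2: r=0, s=-61, t=146   [146*(-61) + 61*(146) = 0]
GCD = 1 with t = -67, so 61*(-67) ≡ 1 (mod 146)
Inverse = -67 mod 146 = 79
Check: 61 * 79 = 4819 ≡ 1 (mod 146)

61^(-1) ≡ 79 (mod 146)


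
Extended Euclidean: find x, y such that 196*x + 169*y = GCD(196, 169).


Tabular extended Euclidean (each row: r = 196*s + 169*t):
r=196, s=1, t=0
r=169, s=0, t=1
q=1: r=27, s=1, t=-1   [196*(1) + 169*(-1) = 27]
q=6: r=7, s=-6, t=7   [196*(-6) + 169*(7) = 7]
q=3: r=6, s=19, t=-22   [196*(19) + 169*(-22) = 6]
q=1: r=1, s=-25, t=29   [196*(-25) + 169*(29) = 1]
q=6: r=0, s=169, t=-196   [196*(169) + 169*(-196) = 0]
GCD = 1; from the row with r=1: x=-25, y=29
Check: 196*(-25) + 169*(29) = -4900 + 4901 = 1

GCD = 1, x = -25, y = 29


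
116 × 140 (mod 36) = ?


116 × 140 = 16240
16240 mod 36 = 4


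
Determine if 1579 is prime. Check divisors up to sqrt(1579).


Check divisors up to sqrt(1579) = 39.7366
No divisors found.
1579 is prime.

Yes, 1579 is prime


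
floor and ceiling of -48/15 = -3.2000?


-48/15 = -3.2000
floor = -4
ceil = -3

floor = -4, ceil = -3


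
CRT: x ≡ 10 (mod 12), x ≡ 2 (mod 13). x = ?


M = 12*13 = 156
M1 = M/12 = 13, M2 = M/13 = 12
M1^(-1) mod 12 = 1, M2^(-1) mod 13 = 12
x = 10*13*1 + 2*12*12 = 418
418 mod 156 = 106
Check: 106 mod 12 = 10 ✓, 106 mod 13 = 2 ✓

x ≡ 106 (mod 156)


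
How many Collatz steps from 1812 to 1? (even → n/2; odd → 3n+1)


1812 → 906 → 453 → 1360 → 680 → 340 → 170 → 85 → 256 → 128 → 64 → 32 → 16 → 8 → 4 → 2 → 1
Total steps = 16

16 steps


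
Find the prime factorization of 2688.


2688 / 2 = 1344
1344 / 2 = 672
672 / 2 = 336
336 / 2 = 168
168 / 2 = 84
84 / 2 = 42
42 / 2 = 21
21 / 3 = 7
7 / 7 = 1
2688 = 2^7 × 3 × 7


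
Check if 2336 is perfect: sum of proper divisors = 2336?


Proper divisors of 2336: 1, 2, 4, 8, 16, 32, 73, 146, 292, 584, 1168
Sum = 1 + 2 + 4 + 8 + 16 + 32 + 73 + 146 + 292 + 584 + 1168 = 2326

No, 2336 is not perfect (2326 ≠ 2336)


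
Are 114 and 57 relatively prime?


Euclidean algorithm:
114 = 2 * 57 + 0
GCD(114, 57) = 57

No, not coprime (GCD = 57)


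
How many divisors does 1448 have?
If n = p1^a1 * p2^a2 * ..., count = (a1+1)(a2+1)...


1448 = 2^3 × 181^1
d(1448) = (3+1) × (1+1) = 8

8 divisors


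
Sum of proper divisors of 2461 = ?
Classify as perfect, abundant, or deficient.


Proper divisors: 1, 23, 107
Sum = 1 + 23 + 107 = 131
131 < 2461 → deficient

s(2461) = 131 (deficient)


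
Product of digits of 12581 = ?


1 × 2 × 5 × 8 × 1 = 80


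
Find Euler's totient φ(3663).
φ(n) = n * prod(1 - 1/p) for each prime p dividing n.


3663 = 3^2 × 11 × 37
Prime factors: 3, 11, 37
φ(3663) = 3663 × (1-1/3) × (1-1/11) × (1-1/37)
= 3663 × 2/3 × 10/11 × 36/37 = 2160

φ(3663) = 2160


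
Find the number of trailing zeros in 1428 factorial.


floor(1428/5) = 285
floor(1428/25) = 57
floor(1428/125) = 11
floor(1428/625) = 2
Total = 355

355 trailing zeros


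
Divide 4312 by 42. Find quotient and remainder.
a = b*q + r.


4312 = 42 * 102 + 28
Check: 4284 + 28 = 4312

q = 102, r = 28


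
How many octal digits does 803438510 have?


803438510 in base 8 = 5770677656
Number of digits = 10

10 digits (base 8)


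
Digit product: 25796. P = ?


2 × 5 × 7 × 9 × 6 = 3780


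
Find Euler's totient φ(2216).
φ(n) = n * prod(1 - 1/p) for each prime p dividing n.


2216 = 2^3 × 277
Prime factors: 2, 277
φ(2216) = 2216 × (1-1/2) × (1-1/277)
= 2216 × 1/2 × 276/277 = 1104

φ(2216) = 1104


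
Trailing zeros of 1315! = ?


floor(1315/5) = 263
floor(1315/25) = 52
floor(1315/125) = 10
floor(1315/625) = 2
Total = 327

327 trailing zeros


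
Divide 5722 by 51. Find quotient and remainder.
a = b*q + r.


5722 = 51 * 112 + 10
Check: 5712 + 10 = 5722

q = 112, r = 10


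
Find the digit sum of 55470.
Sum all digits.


5 + 5 + 4 + 7 + 0 = 21


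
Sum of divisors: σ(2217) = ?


Divisors of 2217: 1, 3, 739, 2217
Sum = 1 + 3 + 739 + 2217 = 2960

σ(2217) = 2960


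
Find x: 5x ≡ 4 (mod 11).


GCD(5, 11) = 1, unique solution
a^(-1) mod 11 = 9
x = 9 * 4 mod 11 = 3

x ≡ 3 (mod 11)


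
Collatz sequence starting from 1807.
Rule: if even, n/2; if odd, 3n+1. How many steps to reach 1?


1807 → 5422 → 2711 → 8134 → 4067 → 12202 → 6101 → 18304 → 9152 → 4576 → 2288 → 1144 → 572 → 286 → 143 → 430 → 215 → 646 → 323 → 970 → 485 → 1456 → 728 → 364 → 182 → 91 → 274 → 137 → 412 → 206 → 103 → 310 → 155 → 466 → 233 → 700 → 350 → 175 → 526 → 263 → 790 → 395 → 1186 → 593 → 1780 → 890 → 445 → 1336 → 668 → 334 → 167 → 502 → 251 → 754 → 377 → 1132 → 566 → 283 → 850 → 425 → 1276 → 638 → 319 → 958 → 479 → 1438 → 719 → 2158 → 1079 → 3238 → 1619 → 4858 → 2429 → 7288 → 3644 → 1822 → 911 → 2734 → 1367 → 4102 → 2051 → 6154 → 3077 → 9232 → 4616 → 2308 → 1154 → 577 → 1732 → 866 → 433 → 1300 → 650 → 325 → 976 → 488 → 244 → 122 → 61 → 184 → 92 → 46 → 23 → 70 → 35 → 106 → 53 → 160 → 80 → 40 → 20 → 10 → 5 → 16 → 8 → 4 → 2 → 1
Total steps = 117

117 steps


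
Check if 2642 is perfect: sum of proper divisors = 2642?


Proper divisors of 2642: 1, 2, 1321
Sum = 1 + 2 + 1321 = 1324

No, 2642 is not perfect (1324 ≠ 2642)


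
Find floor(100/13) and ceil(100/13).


100/13 = 7.6923
floor = 7
ceil = 8

floor = 7, ceil = 8


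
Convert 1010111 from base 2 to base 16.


1010111 (base 2) = 87 (decimal)
87 (decimal) = 57 (base 16)


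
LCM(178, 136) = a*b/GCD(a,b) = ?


GCD(178, 136) = 2
LCM = 178*136/2 = 24208/2 = 12104

LCM = 12104


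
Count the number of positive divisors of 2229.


2229 = 3^1 × 743^1
d(2229) = (1+1) × (1+1) = 4

4 divisors


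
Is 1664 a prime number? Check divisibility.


1664 / 2 = 832 (exact division)
1664 is NOT prime.

No, 1664 is not prime


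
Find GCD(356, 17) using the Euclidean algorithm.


356 = 20 * 17 + 16
17 = 1 * 16 + 1
16 = 16 * 1 + 0
GCD = 1


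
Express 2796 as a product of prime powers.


2796 / 2 = 1398
1398 / 2 = 699
699 / 3 = 233
233 / 233 = 1
2796 = 2^2 × 3 × 233


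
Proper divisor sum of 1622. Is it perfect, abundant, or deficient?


Proper divisors: 1, 2, 811
Sum = 1 + 2 + 811 = 814
814 < 1622 → deficient

s(1622) = 814 (deficient)


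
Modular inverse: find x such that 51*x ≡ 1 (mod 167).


Use the extended Euclidean algorithm on (167, 51); each row r = 167*s + 51*t:
r=167, s=1, t=0
r=51, s=0, t=1
q=3: r=14, s=1, t=-3   [167*(1) + 51*(-3) = 14]
q=3: r=9, s=-3, t=10   [167*(-3) + 51*(10) = 9]
q=1: r=5, s=4, t=-13   [167*(4) + 51*(-13) = 5]
q=1: r=4, s=-7, t=23   [167*(-7) + 51*(23) = 4]
q=1: r=1, s=11, t=-36   [167*(11) + 51*(-36) = 1]
q=4: r=0, s=-51, t=167   [167*(-51) + 51*(167) = 0]
GCD = 1 with t = -36, so 51*(-36) ≡ 1 (mod 167)
Inverse = -36 mod 167 = 131
Check: 51 * 131 = 6681 ≡ 1 (mod 167)

51^(-1) ≡ 131 (mod 167)


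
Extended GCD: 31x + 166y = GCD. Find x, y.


Tabular extended Euclidean (each row: r = 31*s + 166*t):
r=31, s=1, t=0
r=166, s=0, t=1
q=0: r=31, s=1, t=0   [31*(1) + 166*(0) = 31]
q=5: r=11, s=-5, t=1   [31*(-5) + 166*(1) = 11]
q=2: r=9, s=11, t=-2   [31*(11) + 166*(-2) = 9]
q=1: r=2, s=-16, t=3   [31*(-16) + 166*(3) = 2]
q=4: r=1, s=75, t=-14   [31*(75) + 166*(-14) = 1]
q=2: r=0, s=-166, t=31   [31*(-166) + 166*(31) = 0]
GCD = 1; from the row with r=1: x=75, y=-14
Check: 31*(75) + 166*(-14) = 2325 - 2324 = 1

GCD = 1, x = 75, y = -14


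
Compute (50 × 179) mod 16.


50 × 179 = 8950
8950 mod 16 = 6


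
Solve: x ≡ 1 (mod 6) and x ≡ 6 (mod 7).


M = 6*7 = 42
M1 = M/6 = 7, M2 = M/7 = 6
M1^(-1) mod 6 = 1, M2^(-1) mod 7 = 6
x = 1*7*1 + 6*6*6 = 223
223 mod 42 = 13
Check: 13 mod 6 = 1 ✓, 13 mod 7 = 6 ✓

x ≡ 13 (mod 42)


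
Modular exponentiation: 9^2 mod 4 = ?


9^1 mod 4 = 1
9^2 mod 4 = 1


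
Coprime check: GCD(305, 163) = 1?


Euclidean algorithm:
305 = 1 * 163 + 142
163 = 1 * 142 + 21
142 = 6 * 21 + 16
21 = 1 * 16 + 5
16 = 3 * 5 + 1
5 = 5 * 1 + 0
GCD(305, 163) = 1

Yes, coprime (GCD = 1)


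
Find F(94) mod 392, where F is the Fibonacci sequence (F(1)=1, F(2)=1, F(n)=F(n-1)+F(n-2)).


F(k) mod 392 for k=1..94:
1, 1, 2, 3, 5, 8, 13, 21, 34, 55, 89, 144, 233, 377, 218, 203, 29, 232, 261, 101, 362, 71, 41, 112, 153, 265, 26, 291, 317, 216, 141, 357, 106, 71, 177, 248, 33, 281, 314, 203, 125, 328, 61, 389, 58, 55, 113, 168, 281, 57, 338, 3, 341, 344, 293, 245, 146, 391, 145, 144, 289, 41, 330, 371, 309, 288, 205, 101, 306, 15, 321, 336, 265, 209, 82, 291, 373, 272, 253, 133, 386, 127, 121, 248, 369, 225, 202, 35, 237, 272, 117, 389, 114, 111
F(94) mod 392 = 111


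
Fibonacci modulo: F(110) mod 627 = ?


F(k) mod 627 for k=1..110:
1, 1, 2, 3, 5, 8, 13, 21, 34, 55, 89, 144, 233, 377, 610, 360, 343, 76, 419, 495, 287, 155, 442, 597, 412, 382, 167, 549, 89, 11, 100, 111, 211, 322, 533, 228, 134, 362, 496, 231, 100, 331, 431, 135, 566, 74, 13, 87, 100, 187, 287, 474, 134, 608, 115, 96, 211, 307, 518, 198, 89, 287, 376, 36, 412, 448, 233, 54, 287, 341, 1, 342, 343, 58, 401, 459, 233, 65, 298, 363, 34, 397, 431, 201, 5, 206, 211, 417, 1, 418, 419, 210, 2, 212, 214, 426, 13, 439, 452, 264, 89, 353, 442, 168, 610, 151, 134, 285, 419, 77
F(110) mod 627 = 77


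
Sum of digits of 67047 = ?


6 + 7 + 0 + 4 + 7 = 24


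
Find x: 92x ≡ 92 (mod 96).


GCD(92, 96) = 4 divides 92
Divide: 23x ≡ 23 (mod 24)
x ≡ 1 (mod 24)


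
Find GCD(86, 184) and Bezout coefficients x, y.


Tabular extended Euclidean (each row: r = 86*s + 184*t):
r=86, s=1, t=0
r=184, s=0, t=1
q=0: r=86, s=1, t=0   [86*(1) + 184*(0) = 86]
q=2: r=12, s=-2, t=1   [86*(-2) + 184*(1) = 12]
q=7: r=2, s=15, t=-7   [86*(15) + 184*(-7) = 2]
q=6: r=0, s=-92, t=43   [86*(-92) + 184*(43) = 0]
GCD = 2; from the row with r=2: x=15, y=-7
Check: 86*(15) + 184*(-7) = 1290 - 1288 = 2

GCD = 2, x = 15, y = -7
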